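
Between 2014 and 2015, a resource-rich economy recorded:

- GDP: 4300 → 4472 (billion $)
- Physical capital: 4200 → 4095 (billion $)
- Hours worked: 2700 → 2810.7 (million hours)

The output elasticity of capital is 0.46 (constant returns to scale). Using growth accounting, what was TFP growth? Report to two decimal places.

GDP growth = (4472 − 4300) / 4300 = 4%.
Physical capital growth = (4095 − 4200) / 4200 = -2.5%.
Hours worked growth = (2810.7 − 2700) / 2700 = 4.1%.
Labor's share = 1 − 0.46 = 0.54.
Physical capital: 0.46 × (-2.5) = -1.15 pp.
Hours worked: 0.54 × 4.1 = 2.214 pp.
TFP growth = 4 − 1.064 = 2.936%.

2.94%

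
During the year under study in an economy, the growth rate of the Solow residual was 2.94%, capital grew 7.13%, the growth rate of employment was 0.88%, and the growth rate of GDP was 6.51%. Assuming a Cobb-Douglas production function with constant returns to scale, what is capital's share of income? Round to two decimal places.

gY = gA + α·gK + (1−α)·gL, so gY − gA − gL = α(gK − gL).
6.51 − 2.94 − 0.88 = α × (7.13 − 0.88).
2.69 = 6.25 α, so α = 0.4304.

α = 0.43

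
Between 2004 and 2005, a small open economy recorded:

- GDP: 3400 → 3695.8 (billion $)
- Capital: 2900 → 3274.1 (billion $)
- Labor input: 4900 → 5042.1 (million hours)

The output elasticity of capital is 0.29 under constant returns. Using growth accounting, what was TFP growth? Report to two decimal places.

GDP growth = (3695.8 − 3400) / 3400 = 8.7%.
Capital growth = (3274.1 − 2900) / 2900 = 12.9%.
Labor input growth = (5042.1 − 4900) / 4900 = 2.9%.
Labor's share = 1 − 0.29 = 0.71.
Capital: 0.29 × 12.9 = 3.741 pp.
Labor input: 0.71 × 2.9 = 2.059 pp.
TFP growth = 8.7 − 5.8 = 2.9%.

2.90%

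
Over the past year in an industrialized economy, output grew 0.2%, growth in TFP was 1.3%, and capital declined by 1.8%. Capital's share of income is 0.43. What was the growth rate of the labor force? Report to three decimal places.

-0.572%

Labor's share = 1 − 0.43 = 0.57.
gY = gA + 0.43×(-1.8) + 0.57×g.
0.57×g = 0.2 − 1.3 + 0.774 = -0.326.
g = -0.326 / 0.57 = -0.57193%.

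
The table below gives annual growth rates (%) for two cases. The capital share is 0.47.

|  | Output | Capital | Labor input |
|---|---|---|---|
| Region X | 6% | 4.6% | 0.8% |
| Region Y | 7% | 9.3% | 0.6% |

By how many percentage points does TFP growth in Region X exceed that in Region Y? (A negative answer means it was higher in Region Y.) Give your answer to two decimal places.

1.10 percentage points

Labor's share = 1 − 0.47 = 0.53.
Region X: TFP = 6 − 2.162 − 0.424 = 3.414%.
Region Y: TFP = 7 − 4.371 − 0.318 = 2.311%.
Difference = 3.414 − (2.311) = 1.103 pp.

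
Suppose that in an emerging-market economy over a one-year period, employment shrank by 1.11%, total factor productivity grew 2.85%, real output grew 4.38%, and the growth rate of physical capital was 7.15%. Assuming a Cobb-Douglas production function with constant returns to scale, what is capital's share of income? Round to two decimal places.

0.32

gY = gA + α·gK + (1−α)·gL, so gY − gA − gL = α(gK − gL).
4.38 − 2.85 + 1.11 = α × (7.15 − (-1.11)).
2.64 = 8.26 α, so α = 0.3196.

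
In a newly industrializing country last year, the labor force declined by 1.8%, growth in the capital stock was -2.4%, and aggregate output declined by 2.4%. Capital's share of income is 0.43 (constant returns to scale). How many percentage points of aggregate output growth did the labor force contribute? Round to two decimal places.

Labor's share = 1 − 0.43 = 0.57.
Contribution = share × growth = 0.57 × (-1.8) = -1.026 pp.

-1.03 percentage points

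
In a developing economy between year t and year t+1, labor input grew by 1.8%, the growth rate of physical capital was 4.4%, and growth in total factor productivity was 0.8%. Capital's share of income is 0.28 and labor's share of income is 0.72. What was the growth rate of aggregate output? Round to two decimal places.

Aggregate output growth was 3.33%.

Labor's share = 1 − 0.28 = 0.72.
Physical capital: 0.28 × 4.4 = 1.232 pp.
Labor input: 0.72 × 1.8 = 1.296 pp.
Output growth = 0.8 + 2.528 = 3.328%.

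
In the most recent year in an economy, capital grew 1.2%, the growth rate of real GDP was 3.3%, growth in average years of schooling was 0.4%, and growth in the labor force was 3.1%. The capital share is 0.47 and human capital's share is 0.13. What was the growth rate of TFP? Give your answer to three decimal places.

1.444%

Labor's share = 1 − 0.47 − 0.13 = 0.4.
Capital: 0.47 × 1.2 = 0.564 pp.
Average years of schooling: 0.13 × 0.4 = 0.052 pp.
The labor force: 0.4 × 3.1 = 1.24 pp.
TFP growth = 3.3 − 1.856 = 1.444%.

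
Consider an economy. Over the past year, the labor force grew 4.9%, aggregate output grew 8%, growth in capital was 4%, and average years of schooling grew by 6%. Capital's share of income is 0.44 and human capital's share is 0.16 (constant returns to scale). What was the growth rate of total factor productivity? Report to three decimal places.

Total factor productivity growth was 3.320%.

Labor's share = 1 − 0.44 − 0.16 = 0.4.
Capital: 0.44 × 4 = 1.76 pp.
Average years of schooling: 0.16 × 6 = 0.96 pp.
The labor force: 0.4 × 4.9 = 1.96 pp.
TFP growth = 8 − 4.68 = 3.32%.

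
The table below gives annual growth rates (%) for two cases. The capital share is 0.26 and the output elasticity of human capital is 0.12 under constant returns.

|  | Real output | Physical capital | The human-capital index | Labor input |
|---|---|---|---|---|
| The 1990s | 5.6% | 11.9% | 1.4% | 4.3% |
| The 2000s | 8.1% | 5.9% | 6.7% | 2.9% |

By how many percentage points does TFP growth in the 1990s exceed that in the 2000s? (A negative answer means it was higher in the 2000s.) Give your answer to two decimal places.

-4.29 percentage points

Labor's share = 1 − 0.26 − 0.12 = 0.62.
The 1990s: TFP = 5.6 − 3.094 − 0.168 − 2.666 = -0.328%.
The 2000s: TFP = 8.1 − 1.534 − 0.804 − 1.798 = 3.964%.
Difference = -0.328 − (3.964) = -4.292 pp.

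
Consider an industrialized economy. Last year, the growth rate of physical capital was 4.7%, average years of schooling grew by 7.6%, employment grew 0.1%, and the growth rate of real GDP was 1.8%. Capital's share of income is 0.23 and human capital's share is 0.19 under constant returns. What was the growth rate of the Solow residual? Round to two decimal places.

-0.78%

Labor's share = 1 − 0.23 − 0.19 = 0.58.
Physical capital: 0.23 × 4.7 = 1.081 pp.
Average years of schooling: 0.19 × 7.6 = 1.444 pp.
Employment: 0.58 × 0.1 = 0.058 pp.
TFP growth = 1.8 − 2.583 = -0.783%.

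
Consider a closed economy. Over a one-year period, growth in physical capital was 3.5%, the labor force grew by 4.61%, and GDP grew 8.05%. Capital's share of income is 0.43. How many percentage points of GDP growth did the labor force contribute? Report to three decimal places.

Labor's share = 1 − 0.43 = 0.57.
Contribution = share × growth = 0.57 × 4.61 = 2.6277 pp.

2.628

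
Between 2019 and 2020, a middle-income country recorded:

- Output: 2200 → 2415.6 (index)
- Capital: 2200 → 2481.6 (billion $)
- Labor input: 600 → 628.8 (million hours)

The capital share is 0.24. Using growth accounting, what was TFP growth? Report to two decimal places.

Output growth = (2415.6 − 2200) / 2200 = 9.8%.
Capital growth = (2481.6 − 2200) / 2200 = 12.8%.
Labor input growth = (628.8 − 600) / 600 = 4.8%.
Labor's share = 1 − 0.24 = 0.76.
Capital: 0.24 × 12.8 = 3.072 pp.
Labor input: 0.76 × 4.8 = 3.648 pp.
TFP growth = 9.8 − 6.72 = 3.08%.

3.08%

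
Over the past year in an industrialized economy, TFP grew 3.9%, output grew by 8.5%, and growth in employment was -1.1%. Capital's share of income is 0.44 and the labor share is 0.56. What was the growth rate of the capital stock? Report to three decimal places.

The capital stock grew 11.855%.

Labor's share = 1 − 0.44 = 0.56.
gY = gA + 0.56×(-1.1) + 0.44×g.
0.44×g = 8.5 − 3.9 + 0.616 = 5.216.
g = 5.216 / 0.44 = 11.85455%.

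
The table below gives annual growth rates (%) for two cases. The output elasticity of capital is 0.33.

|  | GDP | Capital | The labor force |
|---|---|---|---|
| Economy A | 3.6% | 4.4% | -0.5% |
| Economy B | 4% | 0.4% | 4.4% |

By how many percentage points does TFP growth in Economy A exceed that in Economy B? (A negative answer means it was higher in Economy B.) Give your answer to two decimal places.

Labor's share = 1 − 0.33 = 0.67.
Economy A: TFP = 3.6 − 1.452 + 0.335 = 2.483%.
Economy B: TFP = 4 − 0.132 − 2.948 = 0.92%.
Difference = 2.483 − (0.92) = 1.563 pp.

1.56 percentage points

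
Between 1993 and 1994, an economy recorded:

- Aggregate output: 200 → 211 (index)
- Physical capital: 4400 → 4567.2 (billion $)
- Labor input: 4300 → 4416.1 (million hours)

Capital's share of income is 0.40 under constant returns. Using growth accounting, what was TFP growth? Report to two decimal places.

Aggregate output growth = (211 − 200) / 200 = 5.5%.
Physical capital growth = (4567.2 − 4400) / 4400 = 3.8%.
Labor input growth = (4416.1 − 4300) / 4300 = 2.7%.
Labor's share = 1 − 0.4 = 0.6.
Physical capital: 0.4 × 3.8 = 1.52 pp.
Labor input: 0.6 × 2.7 = 1.62 pp.
TFP growth = 5.5 − 3.14 = 2.36%.

TFP growth was 2.36%.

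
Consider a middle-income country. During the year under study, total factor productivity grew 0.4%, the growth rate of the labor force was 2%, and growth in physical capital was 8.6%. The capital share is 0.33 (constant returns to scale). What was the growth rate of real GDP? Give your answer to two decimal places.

Labor's share = 1 − 0.33 = 0.67.
Physical capital: 0.33 × 8.6 = 2.838 pp.
The labor force: 0.67 × 2 = 1.34 pp.
Output growth = 0.4 + 4.178 = 4.578%.

Real GDP growth was 4.58%.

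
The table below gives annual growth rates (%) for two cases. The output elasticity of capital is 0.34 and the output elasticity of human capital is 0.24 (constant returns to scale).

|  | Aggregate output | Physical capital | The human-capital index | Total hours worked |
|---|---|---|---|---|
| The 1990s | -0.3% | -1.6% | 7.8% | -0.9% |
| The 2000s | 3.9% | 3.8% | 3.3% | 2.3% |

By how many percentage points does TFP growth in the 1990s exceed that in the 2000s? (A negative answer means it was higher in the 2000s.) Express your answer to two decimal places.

-2.10 percentage points

Labor's share = 1 − 0.34 − 0.24 = 0.42.
The 1990s: TFP = -0.3 + 0.544 − 1.872 + 0.378 = -1.25%.
The 2000s: TFP = 3.9 − 1.292 − 0.792 − 0.966 = 0.85%.
Difference = -1.25 − (0.85) = -2.1 pp.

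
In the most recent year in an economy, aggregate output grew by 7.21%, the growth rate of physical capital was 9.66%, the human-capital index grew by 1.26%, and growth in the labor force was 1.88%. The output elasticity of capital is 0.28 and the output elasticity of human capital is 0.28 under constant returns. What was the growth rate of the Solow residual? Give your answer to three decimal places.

3.325%

Labor's share = 1 − 0.28 − 0.28 = 0.44.
Physical capital: 0.28 × 9.66 = 2.7048 pp.
The human-capital index: 0.28 × 1.26 = 0.3528 pp.
The labor force: 0.44 × 1.88 = 0.8272 pp.
TFP growth = 7.21 − 3.8848 = 3.3252%.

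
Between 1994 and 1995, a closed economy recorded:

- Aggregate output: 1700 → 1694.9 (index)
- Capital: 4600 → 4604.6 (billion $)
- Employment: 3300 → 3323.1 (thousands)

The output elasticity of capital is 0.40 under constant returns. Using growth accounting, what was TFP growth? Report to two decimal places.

Aggregate output growth = (1694.9 − 1700) / 1700 = -0.3%.
Capital growth = (4604.6 − 4600) / 4600 = 0.1%.
Employment growth = (3323.1 − 3300) / 3300 = 0.7%.
Labor's share = 1 − 0.4 = 0.6.
Capital: 0.4 × 0.1 = 0.04 pp.
Employment: 0.6 × 0.7 = 0.42 pp.
TFP growth = -0.3 − 0.46 = -0.76%.

-0.76%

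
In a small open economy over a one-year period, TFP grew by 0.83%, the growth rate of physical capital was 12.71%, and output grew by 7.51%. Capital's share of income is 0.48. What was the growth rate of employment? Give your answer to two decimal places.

Labor's share = 1 − 0.48 = 0.52.
gY = gA + 0.48×12.71 + 0.52×g.
0.52×g = 7.51 − 0.83 − 6.1008 = 0.5792.
g = 0.5792 / 0.52 = 1.1138%.

Employment growth was 1.11%.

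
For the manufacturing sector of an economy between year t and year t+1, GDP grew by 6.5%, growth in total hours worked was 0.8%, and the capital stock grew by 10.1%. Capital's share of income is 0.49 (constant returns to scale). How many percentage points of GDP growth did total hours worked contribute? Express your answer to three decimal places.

0.408

Labor's share = 1 − 0.49 = 0.51.
Contribution = share × growth = 0.51 × 0.8 = 0.408 pp.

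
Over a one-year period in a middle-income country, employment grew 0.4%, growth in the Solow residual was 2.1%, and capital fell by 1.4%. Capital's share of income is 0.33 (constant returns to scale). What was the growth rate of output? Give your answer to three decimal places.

Output grew 1.906%.

Labor's share = 1 − 0.33 = 0.67.
Capital: 0.33 × (-1.4) = -0.462 pp.
Employment: 0.67 × 0.4 = 0.268 pp.
Output growth = 2.1 + (-0.194) = 1.906%.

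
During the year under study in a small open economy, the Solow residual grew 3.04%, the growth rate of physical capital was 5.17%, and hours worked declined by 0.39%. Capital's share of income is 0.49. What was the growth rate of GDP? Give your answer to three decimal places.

GDP growth was 5.374%.

Labor's share = 1 − 0.49 = 0.51.
Physical capital: 0.49 × 5.17 = 2.5333 pp.
Hours worked: 0.51 × (-0.39) = -0.1989 pp.
Output growth = 3.04 + 2.3344 = 5.3744%.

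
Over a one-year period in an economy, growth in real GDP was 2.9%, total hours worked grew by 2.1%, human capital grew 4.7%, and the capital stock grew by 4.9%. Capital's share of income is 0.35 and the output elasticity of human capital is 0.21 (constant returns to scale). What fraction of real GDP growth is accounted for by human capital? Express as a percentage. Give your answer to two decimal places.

Human capital contributed 0.21 × 4.7 = 0.987 pp.
Share of growth = 0.987 / 2.9 × 100 = 34.0345%.

Human capital accounted for 34.03% of growth.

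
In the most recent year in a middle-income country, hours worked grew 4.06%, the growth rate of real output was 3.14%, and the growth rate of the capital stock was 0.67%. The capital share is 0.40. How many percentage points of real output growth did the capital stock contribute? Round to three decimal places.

0.268 pp

Contribution = share × growth = 0.4 × 0.67 = 0.268 pp.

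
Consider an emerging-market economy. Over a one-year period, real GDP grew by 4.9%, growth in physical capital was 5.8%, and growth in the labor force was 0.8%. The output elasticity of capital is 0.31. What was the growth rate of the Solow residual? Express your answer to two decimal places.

The Solow residual growth was 2.55%.

Labor's share = 1 − 0.31 = 0.69.
Physical capital: 0.31 × 5.8 = 1.798 pp.
The labor force: 0.69 × 0.8 = 0.552 pp.
TFP growth = 4.9 − 2.35 = 2.55%.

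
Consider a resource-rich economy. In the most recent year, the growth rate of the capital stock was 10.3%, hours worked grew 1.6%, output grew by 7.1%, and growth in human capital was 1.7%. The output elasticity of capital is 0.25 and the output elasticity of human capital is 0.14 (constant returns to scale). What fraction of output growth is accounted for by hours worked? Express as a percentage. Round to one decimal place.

Labor's share = 1 − 0.25 − 0.14 = 0.61.
Hours worked contributed 0.61 × 1.6 = 0.976 pp.
Share of growth = 0.976 / 7.1 × 100 = 13.746%.

Hours worked accounted for 13.7% of growth.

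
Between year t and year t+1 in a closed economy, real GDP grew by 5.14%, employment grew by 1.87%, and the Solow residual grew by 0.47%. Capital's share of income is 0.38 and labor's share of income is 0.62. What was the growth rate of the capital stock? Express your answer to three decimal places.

The capital stock grew 9.238%.

Labor's share = 1 − 0.38 = 0.62.
gY = gA + 0.62×1.87 + 0.38×g.
0.38×g = 5.14 − 0.47 − 1.1594 = 3.5106.
g = 3.5106 / 0.38 = 9.23842%.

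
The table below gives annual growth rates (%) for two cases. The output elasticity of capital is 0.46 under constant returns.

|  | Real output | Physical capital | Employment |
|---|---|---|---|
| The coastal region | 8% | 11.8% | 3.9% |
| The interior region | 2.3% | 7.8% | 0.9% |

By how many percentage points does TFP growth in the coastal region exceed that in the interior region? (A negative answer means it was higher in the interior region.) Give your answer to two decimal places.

2.24 percentage points

Labor's share = 1 − 0.46 = 0.54.
The coastal region: TFP = 8 − 5.428 − 2.106 = 0.466%.
The interior region: TFP = 2.3 − 3.588 − 0.486 = -1.774%.
Difference = 0.466 − (-1.774) = 2.24 pp.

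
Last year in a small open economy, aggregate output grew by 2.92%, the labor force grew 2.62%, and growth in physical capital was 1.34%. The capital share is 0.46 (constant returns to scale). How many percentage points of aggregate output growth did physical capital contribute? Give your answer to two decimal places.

0.62 pp

Contribution = share × growth = 0.46 × 1.34 = 0.6164 pp.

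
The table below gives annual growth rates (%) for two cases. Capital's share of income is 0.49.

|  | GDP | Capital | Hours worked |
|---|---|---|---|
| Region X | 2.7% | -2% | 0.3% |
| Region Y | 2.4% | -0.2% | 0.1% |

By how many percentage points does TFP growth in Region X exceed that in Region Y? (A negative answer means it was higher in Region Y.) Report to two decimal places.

Labor's share = 1 − 0.49 = 0.51.
Region X: TFP = 2.7 + 0.98 − 0.153 = 3.527%.
Region Y: TFP = 2.4 + 0.098 − 0.051 = 2.447%.
Difference = 3.527 − (2.447) = 1.08 pp.

1.08 percentage points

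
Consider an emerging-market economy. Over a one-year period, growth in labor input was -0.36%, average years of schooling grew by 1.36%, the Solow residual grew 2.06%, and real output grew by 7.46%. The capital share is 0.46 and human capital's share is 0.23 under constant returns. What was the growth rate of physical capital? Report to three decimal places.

Labor's share = 1 − 0.46 − 0.23 = 0.31.
gY = gA + 0.23×1.36 + 0.31×(-0.36) + 0.46×g.
0.46×g = 7.46 − 2.06 − 0.2012 = 5.1988.
g = 5.1988 / 0.46 = 11.30174%.

11.302%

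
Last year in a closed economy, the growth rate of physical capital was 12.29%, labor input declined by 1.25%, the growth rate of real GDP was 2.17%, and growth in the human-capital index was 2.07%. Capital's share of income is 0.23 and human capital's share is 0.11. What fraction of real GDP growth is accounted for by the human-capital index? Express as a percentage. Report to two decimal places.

The human-capital index contributed 0.11 × 2.07 = 0.2277 pp.
Share of growth = 0.2277 / 2.17 × 100 = 10.4931%.

10.49%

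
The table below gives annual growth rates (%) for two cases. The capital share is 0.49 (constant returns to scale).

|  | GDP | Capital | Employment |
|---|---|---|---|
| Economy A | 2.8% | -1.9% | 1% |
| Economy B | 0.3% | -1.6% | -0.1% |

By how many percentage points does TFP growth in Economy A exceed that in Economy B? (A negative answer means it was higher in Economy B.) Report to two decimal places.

Labor's share = 1 − 0.49 = 0.51.
Economy A: TFP = 2.8 + 0.931 − 0.51 = 3.221%.
Economy B: TFP = 0.3 + 0.784 + 0.051 = 1.135%.
Difference = 3.221 − (1.135) = 2.086 pp.

2.09 percentage points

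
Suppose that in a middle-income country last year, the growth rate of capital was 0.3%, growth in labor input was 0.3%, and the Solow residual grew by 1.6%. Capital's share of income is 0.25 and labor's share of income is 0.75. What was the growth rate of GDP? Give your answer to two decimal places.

GDP grew 1.90%.

Labor's share = 1 − 0.25 = 0.75.
Capital: 0.25 × 0.3 = 0.075 pp.
Labor input: 0.75 × 0.3 = 0.225 pp.
Output growth = 1.6 + 0.3 = 1.9%.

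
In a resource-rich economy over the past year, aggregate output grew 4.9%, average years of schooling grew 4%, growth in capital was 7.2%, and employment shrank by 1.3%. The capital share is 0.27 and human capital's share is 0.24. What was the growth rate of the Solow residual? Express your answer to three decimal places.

Labor's share = 1 − 0.27 − 0.24 = 0.49.
Capital: 0.27 × 7.2 = 1.944 pp.
Average years of schooling: 0.24 × 4 = 0.96 pp.
Employment: 0.49 × (-1.3) = -0.637 pp.
TFP growth = 4.9 − 2.267 = 2.633%.

2.633%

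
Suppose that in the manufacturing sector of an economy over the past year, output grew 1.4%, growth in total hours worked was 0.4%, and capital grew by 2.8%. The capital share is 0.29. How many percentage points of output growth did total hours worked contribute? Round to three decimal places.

0.284 pp

Labor's share = 1 − 0.29 = 0.71.
Contribution = share × growth = 0.71 × 0.4 = 0.284 pp.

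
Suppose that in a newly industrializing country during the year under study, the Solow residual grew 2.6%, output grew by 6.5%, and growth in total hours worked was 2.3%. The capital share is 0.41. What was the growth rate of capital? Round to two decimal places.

Labor's share = 1 − 0.41 = 0.59.
gY = gA + 0.59×2.3 + 0.41×g.
0.41×g = 6.5 − 2.6 − 1.357 = 2.543.
g = 2.543 / 0.41 = 6.2024%.

6.20%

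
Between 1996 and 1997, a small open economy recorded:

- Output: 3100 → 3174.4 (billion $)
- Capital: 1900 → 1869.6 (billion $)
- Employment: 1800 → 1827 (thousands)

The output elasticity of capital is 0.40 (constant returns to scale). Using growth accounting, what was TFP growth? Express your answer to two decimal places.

Output growth = (3174.4 − 3100) / 3100 = 2.4%.
Capital growth = (1869.6 − 1900) / 1900 = -1.6%.
Employment growth = (1827 − 1800) / 1800 = 1.5%.
Labor's share = 1 − 0.4 = 0.6.
Capital: 0.4 × (-1.6) = -0.64 pp.
Employment: 0.6 × 1.5 = 0.9 pp.
TFP growth = 2.4 − 0.26 = 2.14%.

TFP grew 2.14%.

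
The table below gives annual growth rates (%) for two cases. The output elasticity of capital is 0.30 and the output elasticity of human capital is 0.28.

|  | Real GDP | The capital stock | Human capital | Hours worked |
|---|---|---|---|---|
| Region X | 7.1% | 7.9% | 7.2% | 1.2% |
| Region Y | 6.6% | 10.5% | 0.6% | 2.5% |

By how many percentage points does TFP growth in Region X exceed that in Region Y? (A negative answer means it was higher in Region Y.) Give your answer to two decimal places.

-0.02 percentage points

Labor's share = 1 − 0.3 − 0.28 = 0.42.
Region X: TFP = 7.1 − 2.37 − 2.016 − 0.504 = 2.21%.
Region Y: TFP = 6.6 − 3.15 − 0.168 − 1.05 = 2.232%.
Difference = 2.21 − (2.232) = -0.022 pp.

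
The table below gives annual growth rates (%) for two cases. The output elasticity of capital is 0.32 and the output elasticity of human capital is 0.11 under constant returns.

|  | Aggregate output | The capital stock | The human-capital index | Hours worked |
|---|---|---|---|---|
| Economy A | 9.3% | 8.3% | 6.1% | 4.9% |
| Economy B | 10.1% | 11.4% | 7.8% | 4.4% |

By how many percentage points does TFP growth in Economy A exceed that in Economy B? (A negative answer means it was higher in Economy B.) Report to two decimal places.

0.09 percentage points

Labor's share = 1 − 0.32 − 0.11 = 0.57.
Economy A: TFP = 9.3 − 2.656 − 0.671 − 2.793 = 3.18%.
Economy B: TFP = 10.1 − 3.648 − 0.858 − 2.508 = 3.086%.
Difference = 3.18 − (3.086) = 0.094 pp.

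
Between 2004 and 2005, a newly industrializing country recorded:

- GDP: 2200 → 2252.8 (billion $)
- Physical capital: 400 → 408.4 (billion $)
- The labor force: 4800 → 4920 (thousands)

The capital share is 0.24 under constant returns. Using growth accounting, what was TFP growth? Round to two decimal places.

0.00%

GDP growth = (2252.8 − 2200) / 2200 = 2.4%.
Physical capital growth = (408.4 − 400) / 400 = 2.1%.
The labor force growth = (4920 − 4800) / 4800 = 2.5%.
Labor's share = 1 − 0.24 = 0.76.
Physical capital: 0.24 × 2.1 = 0.504 pp.
The labor force: 0.76 × 2.5 = 1.9 pp.
TFP growth = 2.4 − 2.404 = -0.004%.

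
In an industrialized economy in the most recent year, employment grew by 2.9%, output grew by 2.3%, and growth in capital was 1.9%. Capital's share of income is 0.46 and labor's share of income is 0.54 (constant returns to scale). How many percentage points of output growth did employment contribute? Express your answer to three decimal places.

1.566 percentage points

Labor's share = 1 − 0.46 = 0.54.
Contribution = share × growth = 0.54 × 2.9 = 1.566 pp.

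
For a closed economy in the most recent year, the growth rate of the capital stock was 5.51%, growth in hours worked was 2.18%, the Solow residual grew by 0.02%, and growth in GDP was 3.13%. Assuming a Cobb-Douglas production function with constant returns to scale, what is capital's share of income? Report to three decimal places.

gY = gA + α·gK + (1−α)·gL, so gY − gA − gL = α(gK − gL).
3.13 − 0.02 − 2.18 = α × (5.51 − 2.18).
0.93 = 3.33 α, so α = 0.27928.

0.279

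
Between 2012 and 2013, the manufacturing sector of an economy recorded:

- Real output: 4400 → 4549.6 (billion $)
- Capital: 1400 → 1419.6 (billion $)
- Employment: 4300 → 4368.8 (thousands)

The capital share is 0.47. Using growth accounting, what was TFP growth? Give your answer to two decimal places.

Real output growth = (4549.6 − 4400) / 4400 = 3.4%.
Capital growth = (1419.6 − 1400) / 1400 = 1.4%.
Employment growth = (4368.8 − 4300) / 4300 = 1.6%.
Labor's share = 1 − 0.47 = 0.53.
Capital: 0.47 × 1.4 = 0.658 pp.
Employment: 0.53 × 1.6 = 0.848 pp.
TFP growth = 3.4 − 1.506 = 1.894%.

1.89%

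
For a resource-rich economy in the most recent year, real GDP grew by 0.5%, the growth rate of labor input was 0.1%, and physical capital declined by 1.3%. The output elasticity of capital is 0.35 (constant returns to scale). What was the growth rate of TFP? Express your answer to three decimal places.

0.890%

Labor's share = 1 − 0.35 = 0.65.
Physical capital: 0.35 × (-1.3) = -0.455 pp.
Labor input: 0.65 × 0.1 = 0.065 pp.
TFP growth = 0.5 + 0.39 = 0.89%.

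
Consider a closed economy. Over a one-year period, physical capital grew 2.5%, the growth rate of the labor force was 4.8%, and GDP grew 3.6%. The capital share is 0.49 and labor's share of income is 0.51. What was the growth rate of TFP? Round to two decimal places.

-0.07%

Labor's share = 1 − 0.49 = 0.51.
Physical capital: 0.49 × 2.5 = 1.225 pp.
The labor force: 0.51 × 4.8 = 2.448 pp.
TFP growth = 3.6 − 3.673 = -0.073%.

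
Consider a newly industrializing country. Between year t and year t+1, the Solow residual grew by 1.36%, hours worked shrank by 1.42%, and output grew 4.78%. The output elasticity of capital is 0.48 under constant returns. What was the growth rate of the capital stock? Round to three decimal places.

8.663%

Labor's share = 1 − 0.48 = 0.52.
gY = gA + 0.52×(-1.42) + 0.48×g.
0.48×g = 4.78 − 1.36 + 0.7384 = 4.1584.
g = 4.1584 / 0.48 = 8.66333%.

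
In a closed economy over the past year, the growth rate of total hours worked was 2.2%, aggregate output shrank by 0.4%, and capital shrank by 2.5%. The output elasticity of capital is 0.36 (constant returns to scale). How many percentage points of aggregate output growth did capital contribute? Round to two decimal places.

-0.90 percentage points

Contribution = share × growth = 0.36 × (-2.5) = -0.9 pp.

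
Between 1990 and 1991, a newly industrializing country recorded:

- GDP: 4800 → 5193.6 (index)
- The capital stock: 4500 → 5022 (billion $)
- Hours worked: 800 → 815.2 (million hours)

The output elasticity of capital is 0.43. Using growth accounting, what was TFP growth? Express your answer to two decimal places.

2.13%

GDP growth = (5193.6 − 4800) / 4800 = 8.2%.
The capital stock growth = (5022 − 4500) / 4500 = 11.6%.
Hours worked growth = (815.2 − 800) / 800 = 1.9%.
Labor's share = 1 − 0.43 = 0.57.
The capital stock: 0.43 × 11.6 = 4.988 pp.
Hours worked: 0.57 × 1.9 = 1.083 pp.
TFP growth = 8.2 − 6.071 = 2.129%.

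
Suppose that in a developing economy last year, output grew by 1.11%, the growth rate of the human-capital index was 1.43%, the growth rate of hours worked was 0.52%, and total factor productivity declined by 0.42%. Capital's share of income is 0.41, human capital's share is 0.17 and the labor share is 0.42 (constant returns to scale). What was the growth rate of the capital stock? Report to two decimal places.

Labor's share = 1 − 0.41 − 0.17 = 0.42.
gY = gA + 0.17×1.43 + 0.42×0.52 + 0.41×g.
0.41×g = 1.11 + 0.42 − 0.4615 = 1.0685.
g = 1.0685 / 0.41 = 2.6061%.

2.61%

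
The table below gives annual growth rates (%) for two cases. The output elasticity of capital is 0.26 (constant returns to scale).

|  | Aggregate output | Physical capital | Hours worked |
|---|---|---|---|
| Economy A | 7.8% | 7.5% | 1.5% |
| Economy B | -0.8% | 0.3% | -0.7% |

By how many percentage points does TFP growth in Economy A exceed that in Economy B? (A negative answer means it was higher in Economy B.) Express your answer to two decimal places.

Labor's share = 1 − 0.26 = 0.74.
Economy A: TFP = 7.8 − 1.95 − 1.11 = 4.74%.
Economy B: TFP = -0.8 − 0.078 + 0.518 = -0.36%.
Difference = 4.74 − (-0.36) = 5.1 pp.

5.10 percentage points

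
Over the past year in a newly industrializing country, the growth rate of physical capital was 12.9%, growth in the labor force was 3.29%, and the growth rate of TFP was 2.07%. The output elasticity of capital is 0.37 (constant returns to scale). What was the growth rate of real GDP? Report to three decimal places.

8.916%

Labor's share = 1 − 0.37 = 0.63.
Physical capital: 0.37 × 12.9 = 4.773 pp.
The labor force: 0.63 × 3.29 = 2.0727 pp.
Output growth = 2.07 + 6.8457 = 8.9157%.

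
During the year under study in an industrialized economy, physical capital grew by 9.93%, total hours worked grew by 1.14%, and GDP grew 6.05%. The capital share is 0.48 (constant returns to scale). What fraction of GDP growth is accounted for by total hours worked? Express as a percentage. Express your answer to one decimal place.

Labor's share = 1 − 0.48 = 0.52.
Total hours worked contributed 0.52 × 1.14 = 0.5928 pp.
Share of growth = 0.5928 / 6.05 × 100 = 9.798%.

Total hours worked accounted for 9.8% of growth.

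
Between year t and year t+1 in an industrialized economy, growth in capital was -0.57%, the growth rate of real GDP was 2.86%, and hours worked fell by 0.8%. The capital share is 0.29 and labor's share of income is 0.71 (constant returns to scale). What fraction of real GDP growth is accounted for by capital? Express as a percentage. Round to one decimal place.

Capital contributed 0.29 × (-0.57) = -0.1653 pp.
Share of growth = -0.1653 / 2.86 × 100 = -5.78%.

Capital accounted for -5.8% of growth.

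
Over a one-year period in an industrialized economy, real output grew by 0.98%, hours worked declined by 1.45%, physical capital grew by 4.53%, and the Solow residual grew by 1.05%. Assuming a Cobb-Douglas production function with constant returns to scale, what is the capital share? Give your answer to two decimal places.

gY = gA + α·gK + (1−α)·gL, so gY − gA − gL = α(gK − gL).
0.98 − 1.05 + 1.45 = α × (4.53 − (-1.45)).
1.38 = 5.98 α, so α = 0.2308.

0.23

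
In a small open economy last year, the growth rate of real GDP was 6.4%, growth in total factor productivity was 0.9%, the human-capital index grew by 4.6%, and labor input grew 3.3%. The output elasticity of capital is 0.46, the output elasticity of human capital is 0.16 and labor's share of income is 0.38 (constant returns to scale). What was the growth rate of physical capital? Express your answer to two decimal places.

7.63%

Labor's share = 1 − 0.46 − 0.16 = 0.38.
gY = gA + 0.16×4.6 + 0.38×3.3 + 0.46×g.
0.46×g = 6.4 − 0.9 − 1.99 = 3.51.
g = 3.51 / 0.46 = 7.6304%.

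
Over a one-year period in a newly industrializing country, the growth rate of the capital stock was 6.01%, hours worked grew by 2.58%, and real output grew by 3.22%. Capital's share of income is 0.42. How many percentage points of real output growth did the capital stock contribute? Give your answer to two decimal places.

2.52

Contribution = share × growth = 0.42 × 6.01 = 2.5242 pp.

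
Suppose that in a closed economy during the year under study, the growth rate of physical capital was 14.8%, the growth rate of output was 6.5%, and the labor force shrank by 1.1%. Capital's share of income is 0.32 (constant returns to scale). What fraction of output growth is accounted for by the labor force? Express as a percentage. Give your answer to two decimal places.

Labor's share = 1 − 0.32 = 0.68.
The labor force contributed 0.68 × (-1.1) = -0.748 pp.
Share of growth = -0.748 / 6.5 × 100 = -11.5077%.

-11.51%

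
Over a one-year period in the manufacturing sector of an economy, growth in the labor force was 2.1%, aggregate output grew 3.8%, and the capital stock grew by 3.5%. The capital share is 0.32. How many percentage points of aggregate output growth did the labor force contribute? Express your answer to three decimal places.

Labor's share = 1 − 0.32 = 0.68.
Contribution = share × growth = 0.68 × 2.1 = 1.428 pp.

1.428 percentage points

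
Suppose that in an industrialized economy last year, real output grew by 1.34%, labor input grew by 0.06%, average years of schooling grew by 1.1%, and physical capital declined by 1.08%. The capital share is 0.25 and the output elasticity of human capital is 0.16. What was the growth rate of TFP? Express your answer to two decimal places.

Labor's share = 1 − 0.25 − 0.16 = 0.59.
Physical capital: 0.25 × (-1.08) = -0.27 pp.
Average years of schooling: 0.16 × 1.1 = 0.176 pp.
Labor input: 0.59 × 0.06 = 0.0354 pp.
TFP growth = 1.34 + 0.0586 = 1.3986%.

TFP growth was 1.40%.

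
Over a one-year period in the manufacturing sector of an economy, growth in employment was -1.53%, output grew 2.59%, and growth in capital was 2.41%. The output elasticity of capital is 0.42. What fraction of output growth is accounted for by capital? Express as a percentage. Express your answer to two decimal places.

Capital accounted for 39.08% of growth.

Capital contributed 0.42 × 2.41 = 1.0122 pp.
Share of growth = 1.0122 / 2.59 × 100 = 39.0811%.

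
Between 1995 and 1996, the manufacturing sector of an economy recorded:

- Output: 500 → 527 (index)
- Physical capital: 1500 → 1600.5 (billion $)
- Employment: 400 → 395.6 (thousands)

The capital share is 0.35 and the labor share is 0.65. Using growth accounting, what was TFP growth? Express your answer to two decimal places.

Output growth = (527 − 500) / 500 = 5.4%.
Physical capital growth = (1600.5 − 1500) / 1500 = 6.7%.
Employment growth = (395.6 − 400) / 400 = -1.1%.
Labor's share = 1 − 0.35 = 0.65.
Physical capital: 0.35 × 6.7 = 2.345 pp.
Employment: 0.65 × (-1.1) = -0.715 pp.
TFP growth = 5.4 − 1.63 = 3.77%.

3.77%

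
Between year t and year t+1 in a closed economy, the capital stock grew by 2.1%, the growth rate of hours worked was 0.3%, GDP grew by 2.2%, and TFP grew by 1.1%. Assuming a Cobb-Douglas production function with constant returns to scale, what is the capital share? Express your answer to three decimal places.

The capital share is 0.444.

gY = gA + α·gK + (1−α)·gL, so gY − gA − gL = α(gK − gL).
2.2 − 1.1 − 0.3 = α × (2.1 − 0.3).
0.8 = 1.8 α, so α = 0.44444.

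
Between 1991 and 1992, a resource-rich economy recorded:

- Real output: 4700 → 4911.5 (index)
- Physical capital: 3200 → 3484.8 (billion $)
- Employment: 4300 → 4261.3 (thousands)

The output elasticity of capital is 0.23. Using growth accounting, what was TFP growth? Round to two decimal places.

Real output growth = (4911.5 − 4700) / 4700 = 4.5%.
Physical capital growth = (3484.8 − 3200) / 3200 = 8.9%.
Employment growth = (4261.3 − 4300) / 4300 = -0.9%.
Labor's share = 1 − 0.23 = 0.77.
Physical capital: 0.23 × 8.9 = 2.047 pp.
Employment: 0.77 × (-0.9) = -0.693 pp.
TFP growth = 4.5 − 1.354 = 3.146%.

3.15%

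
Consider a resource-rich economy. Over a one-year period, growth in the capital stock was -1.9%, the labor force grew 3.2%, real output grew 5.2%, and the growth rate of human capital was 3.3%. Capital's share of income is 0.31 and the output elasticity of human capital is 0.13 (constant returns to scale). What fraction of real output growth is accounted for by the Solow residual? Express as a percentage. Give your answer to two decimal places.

Labor's share = 1 − 0.31 − 0.13 = 0.56.
The capital stock: 0.31 × (-1.9) = -0.589 pp.
Human capital: 0.13 × 3.3 = 0.429 pp.
The labor force: 0.56 × 3.2 = 1.792 pp.
TFP growth = 5.2 − 1.632 = 3.568%.
TFP share of growth = 3.568 / 5.2 × 100 = 68.6154%.

The Solow residual accounted for 68.62% of growth.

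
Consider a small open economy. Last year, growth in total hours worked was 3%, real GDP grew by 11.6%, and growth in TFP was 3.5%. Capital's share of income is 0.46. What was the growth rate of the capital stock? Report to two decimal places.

The capital stock grew 14.09%.

Labor's share = 1 − 0.46 = 0.54.
gY = gA + 0.54×3 + 0.46×g.
0.46×g = 11.6 − 3.5 − 1.62 = 6.48.
g = 6.48 / 0.46 = 14.087%.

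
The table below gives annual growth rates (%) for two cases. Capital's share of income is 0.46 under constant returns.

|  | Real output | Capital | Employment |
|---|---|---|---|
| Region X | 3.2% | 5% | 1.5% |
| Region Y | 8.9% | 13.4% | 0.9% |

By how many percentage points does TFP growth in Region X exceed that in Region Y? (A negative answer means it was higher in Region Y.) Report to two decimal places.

-2.16 percentage points

Labor's share = 1 − 0.46 = 0.54.
Region X: TFP = 3.2 − 2.3 − 0.81 = 0.09%.
Region Y: TFP = 8.9 − 6.164 − 0.486 = 2.25%.
Difference = 0.09 − (2.25) = -2.16 pp.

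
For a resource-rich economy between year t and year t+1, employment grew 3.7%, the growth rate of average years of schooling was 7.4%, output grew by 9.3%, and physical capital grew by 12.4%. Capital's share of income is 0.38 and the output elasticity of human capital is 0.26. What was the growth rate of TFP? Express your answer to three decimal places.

TFP grew 1.332%.

Labor's share = 1 − 0.38 − 0.26 = 0.36.
Physical capital: 0.38 × 12.4 = 4.712 pp.
Average years of schooling: 0.26 × 7.4 = 1.924 pp.
Employment: 0.36 × 3.7 = 1.332 pp.
TFP growth = 9.3 − 7.968 = 1.332%.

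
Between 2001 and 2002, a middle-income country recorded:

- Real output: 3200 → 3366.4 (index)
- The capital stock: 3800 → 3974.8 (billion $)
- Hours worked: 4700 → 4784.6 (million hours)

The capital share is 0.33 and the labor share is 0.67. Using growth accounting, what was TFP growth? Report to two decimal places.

Real output growth = (3366.4 − 3200) / 3200 = 5.2%.
The capital stock growth = (3974.8 − 3800) / 3800 = 4.6%.
Hours worked growth = (4784.6 − 4700) / 4700 = 1.8%.
Labor's share = 1 − 0.33 = 0.67.
The capital stock: 0.33 × 4.6 = 1.518 pp.
Hours worked: 0.67 × 1.8 = 1.206 pp.
TFP growth = 5.2 − 2.724 = 2.476%.

TFP growth was 2.48%.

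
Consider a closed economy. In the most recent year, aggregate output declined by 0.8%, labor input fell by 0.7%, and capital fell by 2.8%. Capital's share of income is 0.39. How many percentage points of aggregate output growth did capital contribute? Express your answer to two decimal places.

Contribution = share × growth = 0.39 × (-2.8) = -1.092 pp.

-1.09 percentage points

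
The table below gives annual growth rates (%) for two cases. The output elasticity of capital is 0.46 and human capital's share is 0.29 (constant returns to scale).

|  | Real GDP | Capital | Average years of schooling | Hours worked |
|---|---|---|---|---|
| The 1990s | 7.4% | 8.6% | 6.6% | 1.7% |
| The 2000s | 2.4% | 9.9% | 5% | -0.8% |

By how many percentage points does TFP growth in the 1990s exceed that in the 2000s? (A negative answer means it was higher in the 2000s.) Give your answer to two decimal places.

4.51 percentage points

Labor's share = 1 − 0.46 − 0.29 = 0.25.
The 1990s: TFP = 7.4 − 3.956 − 1.914 − 0.425 = 1.105%.
The 2000s: TFP = 2.4 − 4.554 − 1.45 + 0.2 = -3.404%.
Difference = 1.105 − (-3.404) = 4.509 pp.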